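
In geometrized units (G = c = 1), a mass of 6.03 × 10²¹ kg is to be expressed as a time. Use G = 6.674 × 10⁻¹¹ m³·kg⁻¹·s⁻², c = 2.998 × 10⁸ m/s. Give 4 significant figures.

Mass → time via G/c³.
6.03 × 10²¹ kg × (G/c³) = 1.494 × 10⁻¹⁴ s

1.494 × 10⁻¹⁴ s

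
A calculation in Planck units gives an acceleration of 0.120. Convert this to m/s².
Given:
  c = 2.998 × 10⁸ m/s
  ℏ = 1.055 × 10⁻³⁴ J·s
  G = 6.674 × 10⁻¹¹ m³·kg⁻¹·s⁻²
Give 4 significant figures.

One Planck acceleration: a_P = √(c⁷/(ℏG)) = 5.560 × 10⁵¹ m/s².
0.120 × 5.560 × 10⁵¹ m/s² = 6.672 × 10⁵⁰ m/s²

6.672 × 10⁵⁰ m/s²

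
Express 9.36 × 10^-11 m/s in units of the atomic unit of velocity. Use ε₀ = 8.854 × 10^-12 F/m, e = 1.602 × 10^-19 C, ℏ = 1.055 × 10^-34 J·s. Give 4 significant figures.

4.281 × 10^-17

atomic unit of velocity: v_au = e²/(4πε₀ℏ) = 2.186 × 10^6 m/s.
9.36 × 10^-11 / 2.186 × 10^6 = 4.281 × 10^-17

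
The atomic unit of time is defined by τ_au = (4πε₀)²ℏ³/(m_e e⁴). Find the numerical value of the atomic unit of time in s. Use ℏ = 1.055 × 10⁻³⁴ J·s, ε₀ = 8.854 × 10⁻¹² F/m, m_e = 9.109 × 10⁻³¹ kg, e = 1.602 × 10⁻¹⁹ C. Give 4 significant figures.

2.423 × 10⁻¹⁷ s

τ_au = (4πε₀)²ℏ³/(m_e e⁴)
E_h = 4.354 × 10⁻¹⁸ J
ℏ/E_h = 2.423 × 10⁻¹⁷ s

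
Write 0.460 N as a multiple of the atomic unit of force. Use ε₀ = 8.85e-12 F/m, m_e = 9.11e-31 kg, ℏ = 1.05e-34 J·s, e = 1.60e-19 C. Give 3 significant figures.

5.52e6

atomic unit of force: F_au = E_h/a₀ = m_e²e⁶/((4πε₀)³ℏ⁴) = 8.33e-8 N.
0.460 / 8.33e-8 = 5.52e6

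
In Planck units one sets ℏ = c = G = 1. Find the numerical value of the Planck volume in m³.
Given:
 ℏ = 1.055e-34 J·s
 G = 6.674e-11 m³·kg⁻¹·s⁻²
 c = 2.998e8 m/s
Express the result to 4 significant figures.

4.224e-105 m³

V_P = (ℏG/c³)^(3/2)
  = √(1.784e-209)
  = 4.224e-105 m³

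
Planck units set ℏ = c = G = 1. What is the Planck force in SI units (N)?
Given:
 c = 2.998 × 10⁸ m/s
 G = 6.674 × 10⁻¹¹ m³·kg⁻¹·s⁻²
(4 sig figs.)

1.210 × 10⁴⁴ N

From ℏ = c = G = 1 the force scale is F_P = c⁴/G.
  = 8.078 × 10³³ / 6.674 × 10⁻¹¹
  = 1.210 × 10⁴⁴ N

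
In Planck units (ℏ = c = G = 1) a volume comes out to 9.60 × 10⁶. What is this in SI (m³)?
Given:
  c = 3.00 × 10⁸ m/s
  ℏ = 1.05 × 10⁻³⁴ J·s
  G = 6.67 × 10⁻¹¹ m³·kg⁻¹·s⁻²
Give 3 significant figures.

4.01 × 10⁻⁹⁸ m³

One Planck volume: V_P = (ℏG/c³)^(3/2) = 4.18 × 10⁻¹⁰⁵ m³.
9.60 × 10⁶ × 4.18 × 10⁻¹⁰⁵ m³ = 4.01 × 10⁻⁹⁸ m³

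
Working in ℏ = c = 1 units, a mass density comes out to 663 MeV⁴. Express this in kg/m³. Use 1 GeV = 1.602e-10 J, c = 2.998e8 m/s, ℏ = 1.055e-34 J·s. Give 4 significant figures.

Mass density is [E]/(c²[L]³) = [E]⁴/(ℏ³c⁵).
1 GeV⁴ → 1/(ℏ³c⁵) × (1 GeV in J)⁴ = 2.316e20 kg/m³.
Convert the energy scale: 663 MeV⁴ = 6.63e-10 GeV⁴.
Result: 6.63e-10 × 2.316e20 = 1.535e11 kg/m³.

1.535e11 kg/m³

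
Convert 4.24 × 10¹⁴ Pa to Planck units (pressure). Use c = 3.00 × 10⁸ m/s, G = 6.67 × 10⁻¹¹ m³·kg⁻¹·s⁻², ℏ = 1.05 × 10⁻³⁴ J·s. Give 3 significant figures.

Planck pressure: p_P = c⁷/(ℏG²) = 4.68 × 10¹¹³ Pa.
4.24 × 10¹⁴ / 4.68 × 10¹¹³ = 9.06 × 10⁻¹⁰⁰

9.06 × 10⁻¹⁰⁰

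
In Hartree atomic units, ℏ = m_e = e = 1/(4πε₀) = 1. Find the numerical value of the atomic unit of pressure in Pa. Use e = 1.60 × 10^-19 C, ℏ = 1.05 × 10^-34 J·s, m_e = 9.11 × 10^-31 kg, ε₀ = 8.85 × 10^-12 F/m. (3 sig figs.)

3.01 × 10^13 Pa

From ℏ = m_e = e = 1/(4πε₀) = 1 the pressure scale is P_au = E_h/a₀³ = m_e⁴e¹⁰/((4πε₀)⁵ℏ⁸).
E_h = 4.38 × 10^-18 J
a₀ = 5.26 × 10^-11 m
E_h/a₀³ = 3.01 × 10^13 Pa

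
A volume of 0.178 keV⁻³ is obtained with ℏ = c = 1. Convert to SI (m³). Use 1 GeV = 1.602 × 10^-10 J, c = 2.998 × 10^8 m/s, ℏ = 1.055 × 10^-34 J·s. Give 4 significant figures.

Volume is [L]³ = [E]⁻³·(ℏc)³.
1 GeV⁻³ → (ℏc)³ × (1 GeV in J)⁻³ = 7.696 × 10^-48 m³.
Convert the energy scale: 0.178 keV⁻³ = 1.78 × 10^17 GeV⁻³.
Result: 1.78 × 10^17 × 7.696 × 10^-48 = 1.370 × 10^-30 m³.

1.370 × 10^-30 m³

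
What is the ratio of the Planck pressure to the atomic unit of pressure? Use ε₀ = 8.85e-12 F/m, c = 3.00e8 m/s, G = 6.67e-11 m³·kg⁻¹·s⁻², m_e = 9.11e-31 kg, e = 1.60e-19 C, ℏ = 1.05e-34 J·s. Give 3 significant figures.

Planck pressure: p_P = c⁷/(ℏG²) = 4.68e113 Pa
atomic unit of pressure: P_au = E_h/a₀³ = m_e⁴e¹⁰/((4πε₀)⁵ℏ⁸) = 3.01e13 Pa
ratio = 4.68e113 / 3.01e13 = 1.55e100

1.55e100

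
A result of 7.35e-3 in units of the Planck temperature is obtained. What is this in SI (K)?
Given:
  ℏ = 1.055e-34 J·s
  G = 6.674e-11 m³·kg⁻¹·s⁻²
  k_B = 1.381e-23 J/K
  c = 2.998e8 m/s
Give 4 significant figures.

1.041e30 K

One Planck temperature: T_P = √(ℏc⁵/G) / k_B = 1.417e32 K.
7.35e-3 × 1.417e32 K = 1.041e30 K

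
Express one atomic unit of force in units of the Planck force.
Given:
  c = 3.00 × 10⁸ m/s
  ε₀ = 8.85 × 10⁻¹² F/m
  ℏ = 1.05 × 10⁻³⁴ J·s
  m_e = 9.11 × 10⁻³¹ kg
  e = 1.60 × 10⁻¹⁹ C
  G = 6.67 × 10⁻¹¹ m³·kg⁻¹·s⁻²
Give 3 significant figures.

6.86 × 10⁻⁵²

atomic unit of force: F_au = E_h/a₀ = m_e²e⁶/((4πε₀)³ℏ⁴) = 8.33 × 10⁻⁸ N
Planck force: F_P = c⁴/G = 1.21 × 10⁴⁴ N
ratio = 8.33 × 10⁻⁸ / 1.21 × 10⁴⁴ = 6.86 × 10⁻⁵²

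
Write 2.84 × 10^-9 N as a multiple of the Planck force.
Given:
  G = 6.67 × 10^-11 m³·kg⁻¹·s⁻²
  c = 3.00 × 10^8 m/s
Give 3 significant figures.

Planck force: F_P = c⁴/G = 1.21 × 10^44 N.
2.84 × 10^-9 / 1.21 × 10^44 = 2.34 × 10^-53

2.34 × 10^-53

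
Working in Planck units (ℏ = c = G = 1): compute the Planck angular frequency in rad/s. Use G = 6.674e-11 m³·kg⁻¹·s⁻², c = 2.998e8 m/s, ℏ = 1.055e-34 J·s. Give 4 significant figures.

1.855e43 rad/s

Dimensional analysis gives ω_P = √(c⁵/(ℏG)).
  = √(3.440e86)
  = 1.855e43 rad/s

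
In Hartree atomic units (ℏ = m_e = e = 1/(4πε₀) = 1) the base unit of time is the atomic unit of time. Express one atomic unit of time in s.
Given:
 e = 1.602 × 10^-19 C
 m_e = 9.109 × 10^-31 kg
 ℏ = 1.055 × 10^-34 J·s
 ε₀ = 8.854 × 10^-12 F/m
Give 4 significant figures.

τ_au = (4πε₀)²ℏ³/(m_e e⁴)
E_h = 4.354 × 10^-18 J
ℏ/E_h = 2.423 × 10^-17 s

2.423 × 10^-17 s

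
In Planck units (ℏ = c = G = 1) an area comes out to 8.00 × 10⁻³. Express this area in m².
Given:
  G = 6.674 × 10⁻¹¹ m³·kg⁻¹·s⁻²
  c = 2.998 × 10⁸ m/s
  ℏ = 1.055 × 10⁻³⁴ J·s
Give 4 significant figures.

2.090 × 10⁻⁷² m²

One Planck area: A_P = ℏG/c³ = 2.613 × 10⁻⁷⁰ m².
8.00 × 10⁻³ × 2.613 × 10⁻⁷⁰ m² = 2.090 × 10⁻⁷² m²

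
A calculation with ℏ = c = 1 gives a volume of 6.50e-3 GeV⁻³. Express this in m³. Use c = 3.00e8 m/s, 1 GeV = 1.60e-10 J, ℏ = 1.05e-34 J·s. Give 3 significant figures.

Volume is [L]³ = [E]⁻³·(ℏc)³.
1 GeV⁻³ → (ℏc)³ × (1 GeV in J)⁻³ = 7.63e-48 m³.
Result: 6.50e-3 × 7.63e-48 = 4.96e-50 m³.

4.96e-50 m³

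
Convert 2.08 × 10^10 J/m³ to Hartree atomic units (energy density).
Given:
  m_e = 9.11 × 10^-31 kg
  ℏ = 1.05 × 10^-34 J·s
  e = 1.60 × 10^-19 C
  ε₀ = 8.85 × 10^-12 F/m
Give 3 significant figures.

6.90 × 10^-4

atomic unit of energy density: u_au = E_h/a₀³ = m_e⁴e¹⁰/((4πε₀)⁵ℏ⁸) = 3.01 × 10^13 J/m³.
2.08 × 10^10 / 3.01 × 10^13 = 6.90 × 10^-4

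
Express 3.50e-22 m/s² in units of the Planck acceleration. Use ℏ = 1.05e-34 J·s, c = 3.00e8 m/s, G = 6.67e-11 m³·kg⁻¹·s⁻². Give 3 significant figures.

Planck acceleration: a_P = √(c⁷/(ℏG)) = 5.59e51 m/s².
3.50e-22 / 5.59e51 = 6.26e-74

6.26e-74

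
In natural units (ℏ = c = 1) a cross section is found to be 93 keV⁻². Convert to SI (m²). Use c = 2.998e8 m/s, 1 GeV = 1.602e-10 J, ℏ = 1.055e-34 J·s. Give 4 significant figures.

Area is [L]² = [E]⁻²·(ℏc)²; restore (ℏc)².
1 GeV⁻² → (ℏc)² × (1 GeV in J)⁻² = 3.898e-32 m².
Convert the energy scale: 93 keV⁻² = 9.30e13 GeV⁻².
Result: 9.30e13 × 3.898e-32 = 3.625e-18 m².

3.625e-18 m²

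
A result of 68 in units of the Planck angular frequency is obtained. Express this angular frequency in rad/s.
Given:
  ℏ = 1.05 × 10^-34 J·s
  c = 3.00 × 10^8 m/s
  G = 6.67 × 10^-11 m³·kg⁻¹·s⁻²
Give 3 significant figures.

1.27 × 10^45 rad/s

One Planck angular frequency: ω_P = √(c⁵/(ℏG)) = 1.86 × 10^43 rad/s.
68 × 1.86 × 10^43 rad/s = 1.27 × 10^45 rad/s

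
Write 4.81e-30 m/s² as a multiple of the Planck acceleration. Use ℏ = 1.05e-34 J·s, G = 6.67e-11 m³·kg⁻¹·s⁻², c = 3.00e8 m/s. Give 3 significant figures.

Planck acceleration: a_P = √(c⁷/(ℏG)) = 5.59e51 m/s².
4.81e-30 / 5.59e51 = 8.61e-82

8.61e-82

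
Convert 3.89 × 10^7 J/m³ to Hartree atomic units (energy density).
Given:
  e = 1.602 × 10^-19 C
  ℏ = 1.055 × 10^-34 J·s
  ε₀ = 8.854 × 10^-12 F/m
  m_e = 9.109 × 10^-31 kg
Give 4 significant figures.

atomic unit of energy density: u_au = E_h/a₀³ = m_e⁴e¹⁰/((4πε₀)⁵ℏ⁸) = 2.929 × 10^13 J/m³.
3.89 × 10^7 / 2.929 × 10^13 = 1.328 × 10^-6

1.328 × 10^-6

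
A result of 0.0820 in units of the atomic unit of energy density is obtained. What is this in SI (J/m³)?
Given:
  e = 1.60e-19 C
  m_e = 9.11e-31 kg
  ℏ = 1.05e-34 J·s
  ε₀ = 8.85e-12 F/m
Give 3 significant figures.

2.47e12 J/m³

One atomic unit of energy density: u_au = E_h/a₀³ = m_e⁴e¹⁰/((4πε₀)⁵ℏ⁸) = 3.01e13 J/m³.
0.0820 × 3.01e13 J/m³ = 2.47e12 J/m³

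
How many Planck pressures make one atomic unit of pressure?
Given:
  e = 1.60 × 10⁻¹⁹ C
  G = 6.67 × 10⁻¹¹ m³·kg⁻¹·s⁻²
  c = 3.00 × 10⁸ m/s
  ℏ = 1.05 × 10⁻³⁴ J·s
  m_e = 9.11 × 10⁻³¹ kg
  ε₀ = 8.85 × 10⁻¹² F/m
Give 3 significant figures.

atomic unit of pressure: P_au = E_h/a₀³ = m_e⁴e¹⁰/((4πε₀)⁵ℏ⁸) = 3.01 × 10¹³ Pa
Planck pressure: p_P = c⁷/(ℏG²) = 4.68 × 10¹¹³ Pa
ratio = 3.01 × 10¹³ / 4.68 × 10¹¹³ = 6.44 × 10⁻¹⁰¹

6.44 × 10⁻¹⁰¹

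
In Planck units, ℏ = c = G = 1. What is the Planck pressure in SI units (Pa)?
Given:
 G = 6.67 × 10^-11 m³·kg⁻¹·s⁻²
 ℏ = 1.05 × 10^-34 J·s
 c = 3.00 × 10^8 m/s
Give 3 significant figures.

4.68 × 10^113 Pa

The unique combination of the constants set to 1 with dimensions of pressure is p_P = c⁷/(ℏG²).
  = 2.19 × 10^59 / 4.67 × 10^-55
  = 4.68 × 10^113 Pa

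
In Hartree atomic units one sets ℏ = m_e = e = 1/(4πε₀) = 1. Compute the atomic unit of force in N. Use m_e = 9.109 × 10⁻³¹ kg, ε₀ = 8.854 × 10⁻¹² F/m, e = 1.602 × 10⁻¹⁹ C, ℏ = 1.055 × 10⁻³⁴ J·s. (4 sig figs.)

F_au = E_h/a₀ = m_e²e⁶/((4πε₀)³ℏ⁴)
E_h = 4.354 × 10⁻¹⁸ J
a₀ = 5.297 × 10⁻¹¹ m
E_h/a₀ = 8.220 × 10⁻⁸ N

8.220 × 10⁻⁸ N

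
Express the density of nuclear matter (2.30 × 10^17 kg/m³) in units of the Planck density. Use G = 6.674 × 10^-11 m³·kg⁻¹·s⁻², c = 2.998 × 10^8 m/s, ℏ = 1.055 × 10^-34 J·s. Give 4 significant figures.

4.463 × 10^-80

Planck density: ρ_P = c⁵/(ℏG²) = 5.154 × 10^96 kg/m³.
2.30 × 10^17 / 5.154 × 10^96 = 4.463 × 10^-80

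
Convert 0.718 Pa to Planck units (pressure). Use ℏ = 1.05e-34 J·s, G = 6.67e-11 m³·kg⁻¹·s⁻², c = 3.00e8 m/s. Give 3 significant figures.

Planck pressure: p_P = c⁷/(ℏG²) = 4.68e113 Pa.
0.718 / 4.68e113 = 1.53e-114

1.53e-114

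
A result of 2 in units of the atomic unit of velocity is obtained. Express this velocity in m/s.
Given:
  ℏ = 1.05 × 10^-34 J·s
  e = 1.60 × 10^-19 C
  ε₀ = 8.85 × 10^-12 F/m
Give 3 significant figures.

4.38 × 10^6 m/s

One atomic unit of velocity: v_au = e²/(4πε₀ℏ) = 2.19 × 10^6 m/s.
2 × 2.19 × 10^6 m/s = 4.38 × 10^6 m/s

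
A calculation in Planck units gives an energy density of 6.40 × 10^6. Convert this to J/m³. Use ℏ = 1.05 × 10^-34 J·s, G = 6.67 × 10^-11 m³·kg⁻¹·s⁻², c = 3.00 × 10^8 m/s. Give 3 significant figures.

One Planck energy density: u_P = c⁷/(ℏG²) = 4.68 × 10^113 J/m³.
6.40 × 10^6 × 4.68 × 10^113 J/m³ = 3.00 × 10^120 J/m³

3.00 × 10^120 J/m³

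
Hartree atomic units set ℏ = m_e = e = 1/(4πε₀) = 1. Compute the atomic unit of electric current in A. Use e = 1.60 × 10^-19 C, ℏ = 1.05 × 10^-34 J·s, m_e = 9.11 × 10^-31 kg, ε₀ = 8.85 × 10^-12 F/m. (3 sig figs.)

From ℏ = m_e = e = 1/(4πε₀) = 1 the current scale is I_au = e E_h/ℏ = m_e e⁵/((4πε₀)²ℏ³).
E_h = 4.38 × 10^-18 J
e·E_h/ℏ = 6.67 × 10^-3 A

6.67 × 10^-3 A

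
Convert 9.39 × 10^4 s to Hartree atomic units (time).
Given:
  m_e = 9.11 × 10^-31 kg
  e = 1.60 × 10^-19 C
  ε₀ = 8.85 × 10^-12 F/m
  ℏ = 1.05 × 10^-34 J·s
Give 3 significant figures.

atomic unit of time: τ_au = (4πε₀)²ℏ³/(m_e e⁴) = 2.40 × 10^-17 s.
9.39 × 10^4 / 2.40 × 10^-17 = 3.92 × 10^21

3.92 × 10^21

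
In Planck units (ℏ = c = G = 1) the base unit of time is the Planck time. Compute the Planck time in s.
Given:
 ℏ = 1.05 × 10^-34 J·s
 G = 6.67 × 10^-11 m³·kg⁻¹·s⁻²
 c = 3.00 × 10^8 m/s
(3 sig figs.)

t_P = √(ℏG/c⁵)
  = √(2.88 × 10^-87)
  = 5.37 × 10^-44 s

5.37 × 10^-44 s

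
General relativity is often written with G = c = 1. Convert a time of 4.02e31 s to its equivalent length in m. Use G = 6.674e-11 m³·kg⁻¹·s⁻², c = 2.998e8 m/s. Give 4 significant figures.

1.205e40 m

Time → length via c.
4.02e31 s × (c) = 1.205e40 m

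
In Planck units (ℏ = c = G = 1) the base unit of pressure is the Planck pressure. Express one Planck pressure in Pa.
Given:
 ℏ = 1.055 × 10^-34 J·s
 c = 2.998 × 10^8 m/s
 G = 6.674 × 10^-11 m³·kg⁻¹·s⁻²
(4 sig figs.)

p_P = c⁷/(ℏG²)
  = 2.177 × 10^59 / 4.699 × 10^-55
  = 4.632 × 10^113 Pa

4.632 × 10^113 Pa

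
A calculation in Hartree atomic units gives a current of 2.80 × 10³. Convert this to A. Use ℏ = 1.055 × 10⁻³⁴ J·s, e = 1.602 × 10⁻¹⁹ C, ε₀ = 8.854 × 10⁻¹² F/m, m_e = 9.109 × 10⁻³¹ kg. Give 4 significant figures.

18.51 A

One atomic unit of electric current: I_au = e E_h/ℏ = m_e e⁵/((4πε₀)²ℏ³) = 6.612 × 10⁻³ A.
2.80 × 10³ × 6.612 × 10⁻³ A = 18.51 A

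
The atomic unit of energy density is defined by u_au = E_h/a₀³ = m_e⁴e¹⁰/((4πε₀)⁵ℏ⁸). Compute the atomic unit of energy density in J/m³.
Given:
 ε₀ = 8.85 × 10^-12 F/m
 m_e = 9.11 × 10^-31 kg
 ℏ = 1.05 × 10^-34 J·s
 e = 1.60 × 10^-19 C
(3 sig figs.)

u_au = E_h/a₀³ = m_e⁴e¹⁰/((4πε₀)⁵ℏ⁸)
E_h = 4.38 × 10^-18 J
a₀ = 5.26 × 10^-11 m
E_h/a₀³ = 3.01 × 10^13 J/m³

3.01 × 10^13 J/m³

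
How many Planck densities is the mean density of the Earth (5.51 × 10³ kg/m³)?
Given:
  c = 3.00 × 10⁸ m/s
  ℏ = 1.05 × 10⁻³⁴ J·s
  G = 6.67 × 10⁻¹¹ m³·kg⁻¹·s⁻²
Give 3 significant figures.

Planck density: ρ_P = c⁵/(ℏG²) = 5.20 × 10⁹⁶ kg/m³.
5.51 × 10³ / 5.20 × 10⁹⁶ = 1.06 × 10⁻⁹³

1.06 × 10⁻⁹³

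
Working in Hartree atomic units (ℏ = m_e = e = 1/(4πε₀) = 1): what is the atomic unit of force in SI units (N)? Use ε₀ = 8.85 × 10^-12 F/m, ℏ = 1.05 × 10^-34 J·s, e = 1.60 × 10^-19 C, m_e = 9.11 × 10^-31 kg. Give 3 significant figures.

From ℏ = m_e = e = 1/(4πε₀) = 1 the force scale is F_au = E_h/a₀ = m_e²e⁶/((4πε₀)³ℏ⁴).
E_h = 4.38 × 10^-18 J
a₀ = 5.26 × 10^-11 m
E_h/a₀ = 8.33 × 10^-8 N

8.33 × 10^-8 N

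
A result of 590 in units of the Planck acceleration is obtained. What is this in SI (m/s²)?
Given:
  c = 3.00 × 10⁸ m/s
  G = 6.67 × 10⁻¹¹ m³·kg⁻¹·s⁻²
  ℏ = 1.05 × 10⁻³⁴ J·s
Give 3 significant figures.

3.30 × 10⁵⁴ m/s²

One Planck acceleration: a_P = √(c⁷/(ℏG)) = 5.59 × 10⁵¹ m/s².
590 × 5.59 × 10⁵¹ m/s² = 3.30 × 10⁵⁴ m/s²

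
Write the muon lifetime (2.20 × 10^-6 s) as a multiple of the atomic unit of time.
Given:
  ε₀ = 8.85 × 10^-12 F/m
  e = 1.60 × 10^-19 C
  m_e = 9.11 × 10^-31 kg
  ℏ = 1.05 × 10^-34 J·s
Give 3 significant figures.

atomic unit of time: τ_au = (4πε₀)²ℏ³/(m_e e⁴) = 2.40 × 10^-17 s.
2.20 × 10^-6 / 2.40 × 10^-17 = 9.17 × 10^10

9.17 × 10^10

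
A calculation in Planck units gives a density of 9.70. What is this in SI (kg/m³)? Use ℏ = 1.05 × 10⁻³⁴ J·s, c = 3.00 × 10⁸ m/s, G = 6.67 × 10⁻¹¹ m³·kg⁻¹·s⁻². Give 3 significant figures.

5.05 × 10⁹⁷ kg/m³

One Planck density: ρ_P = c⁵/(ℏG²) = 5.20 × 10⁹⁶ kg/m³.
9.70 × 5.20 × 10⁹⁶ kg/m³ = 5.05 × 10⁹⁷ kg/m³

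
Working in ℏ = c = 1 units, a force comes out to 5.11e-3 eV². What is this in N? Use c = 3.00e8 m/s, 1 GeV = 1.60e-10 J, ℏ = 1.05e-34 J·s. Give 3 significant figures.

4.15e-15 N

Force is [E]/[L] = [E]²/(ℏc); restore (ℏc)⁻¹.
1 GeV² → 1/(ℏc) × (1 GeV in J)² = 8.13e5 N.
Convert the energy scale: 5.11e-3 eV² = 5.11e-21 GeV².
Result: 5.11e-21 × 8.13e5 = 4.15e-15 N.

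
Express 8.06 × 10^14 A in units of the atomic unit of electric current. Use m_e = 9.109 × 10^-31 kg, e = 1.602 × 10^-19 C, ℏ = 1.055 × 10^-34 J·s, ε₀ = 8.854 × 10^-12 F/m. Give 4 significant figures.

atomic unit of electric current: I_au = e E_h/ℏ = m_e e⁵/((4πε₀)²ℏ³) = 6.612 × 10^-3 A.
8.06 × 10^14 / 6.612 × 10^-3 = 1.219 × 10^17

1.219 × 10^17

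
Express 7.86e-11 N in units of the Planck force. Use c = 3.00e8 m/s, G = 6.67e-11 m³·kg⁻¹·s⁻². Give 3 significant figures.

Planck force: F_P = c⁴/G = 1.21e44 N.
7.86e-11 / 1.21e44 = 6.47e-55

6.47e-55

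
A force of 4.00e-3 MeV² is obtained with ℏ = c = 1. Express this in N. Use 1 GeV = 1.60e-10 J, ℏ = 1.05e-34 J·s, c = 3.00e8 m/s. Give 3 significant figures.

Force is [E]/[L] = [E]²/(ℏc); restore (ℏc)⁻¹.
1 GeV² → 1/(ℏc) × (1 GeV in J)² = 8.13e5 N.
Convert the energy scale: 4.00e-3 MeV² = 4.00e-9 GeV².
Result: 4.00e-9 × 8.13e5 = 3.25e-3 N.

3.25e-3 N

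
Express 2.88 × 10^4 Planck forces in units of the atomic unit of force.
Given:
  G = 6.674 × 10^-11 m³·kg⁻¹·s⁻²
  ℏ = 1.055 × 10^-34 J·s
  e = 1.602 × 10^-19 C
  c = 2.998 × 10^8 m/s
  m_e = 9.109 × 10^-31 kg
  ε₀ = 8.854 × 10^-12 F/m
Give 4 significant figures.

4.241 × 10^55

Planck force: F_P = c⁴/G = 1.210 × 10^44 N
atomic unit of force: F_au = E_h/a₀ = m_e²e⁶/((4πε₀)³ℏ⁴) = 8.220 × 10^-8 N
2.88 × 10^4 × 1.210 × 10^44 / 8.220 × 10^-8 = 4.241 × 10^55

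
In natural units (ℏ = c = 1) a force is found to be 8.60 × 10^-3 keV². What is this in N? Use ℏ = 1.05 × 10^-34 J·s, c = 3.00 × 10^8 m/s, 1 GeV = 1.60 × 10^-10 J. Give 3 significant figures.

Force is [E]/[L] = [E]²/(ℏc); restore (ℏc)⁻¹.
1 GeV² → 1/(ℏc) × (1 GeV in J)² = 8.13 × 10^5 N.
Convert the energy scale: 8.60 × 10^-3 keV² = 8.60 × 10^-15 GeV².
Result: 8.60 × 10^-15 × 8.13 × 10^5 = 6.99 × 10^-9 N.

6.99 × 10^-9 N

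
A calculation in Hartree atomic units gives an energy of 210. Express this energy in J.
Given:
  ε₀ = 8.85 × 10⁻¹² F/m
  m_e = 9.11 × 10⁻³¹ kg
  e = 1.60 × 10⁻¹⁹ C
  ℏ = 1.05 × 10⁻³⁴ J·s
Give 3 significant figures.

9.19 × 10⁻¹⁶ J

One hartree: E_h = m_e e⁴/(4πε₀ℏ)² = 4.38 × 10⁻¹⁸ J.
210 × 4.38 × 10⁻¹⁸ J = 9.19 × 10⁻¹⁶ J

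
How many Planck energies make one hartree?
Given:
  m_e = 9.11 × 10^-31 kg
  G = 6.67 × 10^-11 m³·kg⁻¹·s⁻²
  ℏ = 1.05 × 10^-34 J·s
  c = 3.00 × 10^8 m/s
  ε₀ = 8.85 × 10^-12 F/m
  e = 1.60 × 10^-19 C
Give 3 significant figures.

hartree: E_h = m_e e⁴/(4πε₀ℏ)² = 4.38 × 10^-18 J
Planck energy: E_P = √(ℏc⁵/G) = 1.96 × 10^9 J
ratio = 4.38 × 10^-18 / 1.96 × 10^9 = 2.24 × 10^-27

2.24 × 10^-27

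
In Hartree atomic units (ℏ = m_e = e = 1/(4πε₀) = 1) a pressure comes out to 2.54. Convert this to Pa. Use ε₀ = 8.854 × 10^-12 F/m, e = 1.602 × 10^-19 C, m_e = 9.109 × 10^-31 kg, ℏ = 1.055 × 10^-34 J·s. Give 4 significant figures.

One atomic unit of pressure: P_au = E_h/a₀³ = m_e⁴e¹⁰/((4πε₀)⁵ℏ⁸) = 2.929 × 10^13 Pa.
2.54 × 2.929 × 10^13 Pa = 7.440 × 10^13 Pa

7.440 × 10^13 Pa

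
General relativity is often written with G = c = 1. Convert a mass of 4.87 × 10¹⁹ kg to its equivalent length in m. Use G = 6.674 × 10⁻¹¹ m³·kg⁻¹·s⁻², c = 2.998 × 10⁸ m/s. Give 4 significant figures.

3.616 × 10⁻⁸ m

In G = c = 1 units mass has dimensions of length; the conversion factor is G/c².
4.87 × 10¹⁹ kg × (G/c²) = 3.616 × 10⁻⁸ m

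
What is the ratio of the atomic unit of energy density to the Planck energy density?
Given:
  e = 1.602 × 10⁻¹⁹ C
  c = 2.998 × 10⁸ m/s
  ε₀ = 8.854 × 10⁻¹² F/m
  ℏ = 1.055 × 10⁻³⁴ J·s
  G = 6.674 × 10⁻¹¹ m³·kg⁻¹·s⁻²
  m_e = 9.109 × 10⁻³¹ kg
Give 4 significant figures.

atomic unit of energy density: u_au = E_h/a₀³ = m_e⁴e¹⁰/((4πε₀)⁵ℏ⁸) = 2.929 × 10¹³ J/m³
Planck energy density: u_P = c⁷/(ℏG²) = 4.632 × 10¹¹³ J/m³
ratio = 2.929 × 10¹³ / 4.632 × 10¹¹³ = 6.323 × 10⁻¹⁰¹

6.323 × 10⁻¹⁰¹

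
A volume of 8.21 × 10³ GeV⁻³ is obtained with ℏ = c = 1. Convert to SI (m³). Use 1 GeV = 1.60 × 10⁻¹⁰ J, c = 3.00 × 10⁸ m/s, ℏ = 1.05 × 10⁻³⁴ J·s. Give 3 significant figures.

Volume is [L]³ = [E]⁻³·(ℏc)³.
1 GeV⁻³ → (ℏc)³ × (1 GeV in J)⁻³ = 7.63 × 10⁻⁴⁸ m³.
Result: 8.21 × 10³ × 7.63 × 10⁻⁴⁸ = 6.26 × 10⁻⁴⁴ m³.

6.26 × 10⁻⁴⁴ m³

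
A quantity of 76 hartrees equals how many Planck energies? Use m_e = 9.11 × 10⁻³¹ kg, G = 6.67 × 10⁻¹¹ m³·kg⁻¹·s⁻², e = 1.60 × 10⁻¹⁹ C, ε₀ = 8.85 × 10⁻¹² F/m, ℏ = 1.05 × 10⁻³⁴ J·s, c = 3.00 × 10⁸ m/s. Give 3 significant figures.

1.70 × 10⁻²⁵

hartree: E_h = m_e e⁴/(4πε₀ℏ)² = 4.38 × 10⁻¹⁸ J
Planck energy: E_P = √(ℏc⁵/G) = 1.96 × 10⁹ J
76 × 4.38 × 10⁻¹⁸ / 1.96 × 10⁹ = 1.70 × 10⁻²⁵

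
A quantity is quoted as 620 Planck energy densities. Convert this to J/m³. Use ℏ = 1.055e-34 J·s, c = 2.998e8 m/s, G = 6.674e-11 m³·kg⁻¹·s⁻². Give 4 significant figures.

One Planck energy density: u_P = c⁷/(ℏG²) = 4.632e113 J/m³.
620 × 4.632e113 J/m³ = 2.872e116 J/m³

2.872e116 J/m³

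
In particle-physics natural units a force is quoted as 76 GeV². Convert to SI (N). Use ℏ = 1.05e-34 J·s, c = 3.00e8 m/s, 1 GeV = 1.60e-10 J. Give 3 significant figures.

Force is [E]/[L] = [E]²/(ℏc); restore (ℏc)⁻¹.
1 GeV² → 1/(ℏc) × (1 GeV in J)² = 8.13e5 N.
Result: 76 × 8.13e5 = 6.18e7 N.

6.18e7 N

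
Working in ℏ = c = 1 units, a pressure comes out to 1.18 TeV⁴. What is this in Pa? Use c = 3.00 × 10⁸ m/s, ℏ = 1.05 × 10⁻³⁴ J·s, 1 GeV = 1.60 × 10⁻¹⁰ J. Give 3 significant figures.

2.47 × 10⁴⁹ Pa

Pressure is [E]/[L]³ = [E]⁴/(ℏc)³.
1 GeV⁴ → 1/(ℏc)³ × (1 GeV in J)⁴ = 2.10 × 10³⁷ Pa.
Convert the energy scale: 1.18 TeV⁴ = 1.18 × 10¹² GeV⁴.
Result: 1.18 × 10¹² × 2.10 × 10³⁷ = 2.47 × 10⁴⁹ Pa.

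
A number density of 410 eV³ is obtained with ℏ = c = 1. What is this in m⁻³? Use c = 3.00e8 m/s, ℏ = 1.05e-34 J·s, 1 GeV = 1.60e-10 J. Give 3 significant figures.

Number density is [L]⁻³ = [E]³/(ℏc)³.
1 GeV³ → 1/(ℏc)³ × (1 GeV in J)³ = 1.31e47 m⁻³.
Convert the energy scale: 410 eV³ = 4.10e-25 GeV³.
Result: 4.10e-25 × 1.31e47 = 5.37e22 m⁻³.

5.37e22 m⁻³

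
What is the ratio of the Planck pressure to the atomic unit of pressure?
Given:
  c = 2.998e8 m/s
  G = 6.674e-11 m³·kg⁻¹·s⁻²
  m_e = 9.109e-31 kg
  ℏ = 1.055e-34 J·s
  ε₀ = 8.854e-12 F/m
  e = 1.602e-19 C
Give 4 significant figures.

1.581e100

Planck pressure: p_P = c⁷/(ℏG²) = 4.632e113 Pa
atomic unit of pressure: P_au = E_h/a₀³ = m_e⁴e¹⁰/((4πε₀)⁵ℏ⁸) = 2.929e13 Pa
ratio = 4.632e113 / 2.929e13 = 1.581e100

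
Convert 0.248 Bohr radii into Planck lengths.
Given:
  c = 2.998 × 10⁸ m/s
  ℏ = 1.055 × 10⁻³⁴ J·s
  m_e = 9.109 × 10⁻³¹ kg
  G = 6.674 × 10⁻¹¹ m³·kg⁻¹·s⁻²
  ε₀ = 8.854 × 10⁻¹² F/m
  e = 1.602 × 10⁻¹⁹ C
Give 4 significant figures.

Bohr radius: a₀ = 4πε₀ℏ²/(m_e e²) = 5.297 × 10⁻¹¹ m
Planck length: ℓ_P = √(ℏG/c³) = 1.616 × 10⁻³⁵ m
0.248 × 5.297 × 10⁻¹¹ / 1.616 × 10⁻³⁵ = 8.127 × 10²³

8.127 × 10²³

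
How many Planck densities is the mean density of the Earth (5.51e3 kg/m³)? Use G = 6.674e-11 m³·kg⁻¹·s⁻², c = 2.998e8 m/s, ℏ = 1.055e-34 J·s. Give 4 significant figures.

1.069e-93

Planck density: ρ_P = c⁵/(ℏG²) = 5.154e96 kg/m³.
5.51e3 / 5.154e96 = 1.069e-93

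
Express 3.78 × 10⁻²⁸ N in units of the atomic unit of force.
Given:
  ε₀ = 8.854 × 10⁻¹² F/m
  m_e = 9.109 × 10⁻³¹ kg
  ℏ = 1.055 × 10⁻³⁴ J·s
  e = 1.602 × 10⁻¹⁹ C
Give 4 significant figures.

4.599 × 10⁻²¹

atomic unit of force: F_au = E_h/a₀ = m_e²e⁶/((4πε₀)³ℏ⁴) = 8.220 × 10⁻⁸ N.
3.78 × 10⁻²⁸ / 8.220 × 10⁻⁸ = 4.599 × 10⁻²¹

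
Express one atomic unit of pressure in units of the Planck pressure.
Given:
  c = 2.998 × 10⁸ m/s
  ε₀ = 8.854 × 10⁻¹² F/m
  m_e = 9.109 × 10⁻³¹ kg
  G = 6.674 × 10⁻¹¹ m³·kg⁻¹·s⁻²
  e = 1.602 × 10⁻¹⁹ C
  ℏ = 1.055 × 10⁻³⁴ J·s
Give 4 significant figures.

6.323 × 10⁻¹⁰¹

atomic unit of pressure: P_au = E_h/a₀³ = m_e⁴e¹⁰/((4πε₀)⁵ℏ⁸) = 2.929 × 10¹³ Pa
Planck pressure: p_P = c⁷/(ℏG²) = 4.632 × 10¹¹³ Pa
ratio = 2.929 × 10¹³ / 4.632 × 10¹¹³ = 6.323 × 10⁻¹⁰¹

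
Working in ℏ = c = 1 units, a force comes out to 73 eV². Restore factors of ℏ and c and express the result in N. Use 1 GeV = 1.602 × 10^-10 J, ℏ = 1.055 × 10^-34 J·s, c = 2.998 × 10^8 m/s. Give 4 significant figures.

5.923 × 10^-11 N

Force is [E]/[L] = [E]²/(ℏc); restore (ℏc)⁻¹.
1 GeV² → 1/(ℏc) × (1 GeV in J)² = 8.114 × 10^5 N.
Convert the energy scale: 73 eV² = 7.30 × 10^-17 GeV².
Result: 7.30 × 10^-17 × 8.114 × 10^5 = 5.923 × 10^-11 N.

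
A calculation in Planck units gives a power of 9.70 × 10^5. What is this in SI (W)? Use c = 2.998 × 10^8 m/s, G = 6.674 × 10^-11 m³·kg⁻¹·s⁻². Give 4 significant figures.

3.520 × 10^58 W

One Planck power: P_P = c⁵/G = 3.629 × 10^52 W.
9.70 × 10^5 × 3.629 × 10^52 W = 3.520 × 10^58 W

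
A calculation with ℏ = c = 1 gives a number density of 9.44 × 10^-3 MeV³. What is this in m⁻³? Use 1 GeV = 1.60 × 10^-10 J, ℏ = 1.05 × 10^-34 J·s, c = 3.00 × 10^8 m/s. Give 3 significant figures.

1.24 × 10^36 m⁻³

Number density is [L]⁻³ = [E]³/(ℏc)³.
1 GeV³ → 1/(ℏc)³ × (1 GeV in J)³ = 1.31 × 10^47 m⁻³.
Convert the energy scale: 9.44 × 10^-3 MeV³ = 9.44 × 10^-12 GeV³.
Result: 9.44 × 10^-12 × 1.31 × 10^47 = 1.24 × 10^36 m⁻³.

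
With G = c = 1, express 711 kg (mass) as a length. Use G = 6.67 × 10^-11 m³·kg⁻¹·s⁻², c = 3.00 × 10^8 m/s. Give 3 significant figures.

In G = c = 1 units mass has dimensions of length; the conversion factor is G/c².
711 kg × (G/c²) = 5.27 × 10^-25 m

5.27 × 10^-25 m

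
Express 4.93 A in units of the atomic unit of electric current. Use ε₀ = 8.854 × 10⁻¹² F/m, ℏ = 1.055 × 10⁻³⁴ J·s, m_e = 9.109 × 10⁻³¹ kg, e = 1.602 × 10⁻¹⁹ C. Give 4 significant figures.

atomic unit of electric current: I_au = e E_h/ℏ = m_e e⁵/((4πε₀)²ℏ³) = 6.612 × 10⁻³ A.
4.93 / 6.612 × 10⁻³ = 745.6

745.6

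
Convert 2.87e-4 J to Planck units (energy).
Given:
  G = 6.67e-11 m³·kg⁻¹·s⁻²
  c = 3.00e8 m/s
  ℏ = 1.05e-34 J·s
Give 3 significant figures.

1.47e-13

Planck energy: E_P = √(ℏc⁵/G) = 1.96e9 J.
2.87e-4 / 1.96e9 = 1.47e-13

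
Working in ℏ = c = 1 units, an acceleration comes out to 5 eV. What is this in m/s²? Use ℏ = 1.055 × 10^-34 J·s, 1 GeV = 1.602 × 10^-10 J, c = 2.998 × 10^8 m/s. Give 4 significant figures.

2.276 × 10^24 m/s²

Acceleration is [L]/[T]² = c·[E]/ℏ.
1 GeV → c/ℏ × (1 GeV in J) = 4.552 × 10^32 m/s².
Convert the energy scale: 5 eV = 5.00 × 10^-9 GeV.
Result: 5.00 × 10^-9 × 4.552 × 10^32 = 2.276 × 10^24 m/s².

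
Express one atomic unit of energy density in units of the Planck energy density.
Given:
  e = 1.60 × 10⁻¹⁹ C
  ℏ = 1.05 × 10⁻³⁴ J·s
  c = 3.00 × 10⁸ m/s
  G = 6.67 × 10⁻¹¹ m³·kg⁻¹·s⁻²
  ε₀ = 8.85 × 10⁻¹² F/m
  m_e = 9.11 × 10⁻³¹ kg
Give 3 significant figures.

6.44 × 10⁻¹⁰¹

atomic unit of energy density: u_au = E_h/a₀³ = m_e⁴e¹⁰/((4πε₀)⁵ℏ⁸) = 3.01 × 10¹³ J/m³
Planck energy density: u_P = c⁷/(ℏG²) = 4.68 × 10¹¹³ J/m³
ratio = 3.01 × 10¹³ / 4.68 × 10¹¹³ = 6.44 × 10⁻¹⁰¹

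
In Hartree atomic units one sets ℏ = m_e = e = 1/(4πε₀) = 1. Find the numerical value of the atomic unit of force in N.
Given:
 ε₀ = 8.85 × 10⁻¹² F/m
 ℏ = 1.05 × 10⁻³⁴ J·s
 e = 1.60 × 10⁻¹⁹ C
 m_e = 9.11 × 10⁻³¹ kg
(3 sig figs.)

8.33 × 10⁻⁸ N

F_au = E_h/a₀ = m_e²e⁶/((4πε₀)³ℏ⁴)
E_h = 4.38 × 10⁻¹⁸ J
a₀ = 5.26 × 10⁻¹¹ m
E_h/a₀ = 8.33 × 10⁻⁸ N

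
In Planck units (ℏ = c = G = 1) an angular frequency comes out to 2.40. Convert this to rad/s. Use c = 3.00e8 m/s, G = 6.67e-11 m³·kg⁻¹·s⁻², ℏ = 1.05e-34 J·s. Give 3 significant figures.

4.47e43 rad/s

One Planck angular frequency: ω_P = √(c⁵/(ℏG)) = 1.86e43 rad/s.
2.40 × 1.86e43 rad/s = 4.47e43 rad/s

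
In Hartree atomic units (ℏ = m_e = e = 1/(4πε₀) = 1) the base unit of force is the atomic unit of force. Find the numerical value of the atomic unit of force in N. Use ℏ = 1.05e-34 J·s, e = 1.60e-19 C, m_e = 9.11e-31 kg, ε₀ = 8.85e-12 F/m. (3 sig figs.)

F_au = E_h/a₀ = m_e²e⁶/((4πε₀)³ℏ⁴)
E_h = 4.38e-18 J
a₀ = 5.26e-11 m
E_h/a₀ = 8.33e-8 N

8.33e-8 N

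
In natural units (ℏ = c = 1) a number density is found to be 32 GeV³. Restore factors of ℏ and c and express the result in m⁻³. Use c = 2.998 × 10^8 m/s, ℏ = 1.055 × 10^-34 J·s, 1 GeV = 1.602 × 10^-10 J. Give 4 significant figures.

4.158 × 10^48 m⁻³

Number density is [L]⁻³ = [E]³/(ℏc)³.
1 GeV³ → 1/(ℏc)³ × (1 GeV in J)³ = 1.299 × 10^47 m⁻³.
Result: 32 × 1.299 × 10^47 = 4.158 × 10^48 m⁻³.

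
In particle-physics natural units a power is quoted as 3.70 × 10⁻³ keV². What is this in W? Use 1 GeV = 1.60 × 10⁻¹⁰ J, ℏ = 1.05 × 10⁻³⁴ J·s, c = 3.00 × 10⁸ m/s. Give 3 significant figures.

0.902 W

Power is [E]/[T] = [E]²/ℏ.
1 GeV² → 1/ℏ × (1 GeV in J)² = 2.44 × 10¹⁴ W.
Convert the energy scale: 3.70 × 10⁻³ keV² = 3.70 × 10⁻¹⁵ GeV².
Result: 3.70 × 10⁻¹⁵ × 2.44 × 10¹⁴ = 0.902 W.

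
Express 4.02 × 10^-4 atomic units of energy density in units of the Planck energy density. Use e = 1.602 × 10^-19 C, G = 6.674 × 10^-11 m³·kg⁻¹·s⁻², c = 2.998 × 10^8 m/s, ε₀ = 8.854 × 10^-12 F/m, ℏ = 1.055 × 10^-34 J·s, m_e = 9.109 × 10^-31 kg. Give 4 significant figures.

atomic unit of energy density: u_au = E_h/a₀³ = m_e⁴e¹⁰/((4πε₀)⁵ℏ⁸) = 2.929 × 10^13 J/m³
Planck energy density: u_P = c⁷/(ℏG²) = 4.632 × 10^113 J/m³
4.02 × 10^-4 × 2.929 × 10^13 / 4.632 × 10^113 = 2.542 × 10^-104

2.542 × 10^-104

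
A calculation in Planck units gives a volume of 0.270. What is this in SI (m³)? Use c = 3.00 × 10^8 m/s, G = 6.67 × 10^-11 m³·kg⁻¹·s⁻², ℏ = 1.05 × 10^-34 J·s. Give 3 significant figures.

1.13 × 10^-105 m³

One Planck volume: V_P = (ℏG/c³)^(3/2) = 4.18 × 10^-105 m³.
0.270 × 4.18 × 10^-105 m³ = 1.13 × 10^-105 m³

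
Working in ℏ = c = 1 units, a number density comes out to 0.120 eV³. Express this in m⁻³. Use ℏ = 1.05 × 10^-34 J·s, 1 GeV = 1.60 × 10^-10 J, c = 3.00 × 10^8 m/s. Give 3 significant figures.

Number density is [L]⁻³ = [E]³/(ℏc)³.
1 GeV³ → 1/(ℏc)³ × (1 GeV in J)³ = 1.31 × 10^47 m⁻³.
Convert the energy scale: 0.120 eV³ = 1.20 × 10^-28 GeV³.
Result: 1.20 × 10^-28 × 1.31 × 10^47 = 1.57 × 10^19 m⁻³.

1.57 × 10^19 m⁻³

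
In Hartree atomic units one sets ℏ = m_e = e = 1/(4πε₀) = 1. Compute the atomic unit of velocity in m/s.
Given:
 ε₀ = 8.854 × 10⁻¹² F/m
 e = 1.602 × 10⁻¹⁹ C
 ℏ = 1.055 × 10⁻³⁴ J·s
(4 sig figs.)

2.186 × 10⁶ m/s

v_au = e²/(4πε₀ℏ)
  = 2.566 × 10⁻³⁸ / 1.174 × 10⁻⁴⁴
  = 2.186 × 10⁶ m/s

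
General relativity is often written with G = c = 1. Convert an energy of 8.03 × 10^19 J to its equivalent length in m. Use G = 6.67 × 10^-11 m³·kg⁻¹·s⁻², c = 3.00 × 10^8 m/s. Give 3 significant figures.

Energy → length via G/c⁴.
8.03 × 10^19 J × (G/c⁴) = 6.61 × 10^-25 m

6.61 × 10^-25 m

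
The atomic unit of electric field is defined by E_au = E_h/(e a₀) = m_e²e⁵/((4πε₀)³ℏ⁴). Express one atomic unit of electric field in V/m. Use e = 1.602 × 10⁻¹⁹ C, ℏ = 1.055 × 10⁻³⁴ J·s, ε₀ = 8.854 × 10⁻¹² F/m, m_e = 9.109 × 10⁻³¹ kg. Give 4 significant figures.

E_au = E_h/(e a₀) = m_e²e⁵/((4πε₀)³ℏ⁴)
E_h = 4.354 × 10⁻¹⁸ J
a₀ = 5.297 × 10⁻¹¹ m
E_h/(e·a₀) = 5.131 × 10¹¹ V/m

5.131 × 10¹¹ V/m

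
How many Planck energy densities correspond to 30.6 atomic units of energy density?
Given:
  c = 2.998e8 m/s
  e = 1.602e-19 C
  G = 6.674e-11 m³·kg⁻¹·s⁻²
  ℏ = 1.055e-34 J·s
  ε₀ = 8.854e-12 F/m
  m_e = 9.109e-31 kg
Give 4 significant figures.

atomic unit of energy density: u_au = E_h/a₀³ = m_e⁴e¹⁰/((4πε₀)⁵ℏ⁸) = 2.929e13 J/m³
Planck energy density: u_P = c⁷/(ℏG²) = 4.632e113 J/m³
30.6 × 2.929e13 / 4.632e113 = 1.935e-99

1.935e-99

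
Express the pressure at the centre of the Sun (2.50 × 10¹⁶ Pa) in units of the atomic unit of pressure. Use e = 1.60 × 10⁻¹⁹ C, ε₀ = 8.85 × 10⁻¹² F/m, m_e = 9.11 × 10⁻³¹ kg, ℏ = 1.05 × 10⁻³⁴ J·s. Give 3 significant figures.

830

atomic unit of pressure: P_au = E_h/a₀³ = m_e⁴e¹⁰/((4πε₀)⁵ℏ⁸) = 3.01 × 10¹³ Pa.
2.50 × 10¹⁶ / 3.01 × 10¹³ = 830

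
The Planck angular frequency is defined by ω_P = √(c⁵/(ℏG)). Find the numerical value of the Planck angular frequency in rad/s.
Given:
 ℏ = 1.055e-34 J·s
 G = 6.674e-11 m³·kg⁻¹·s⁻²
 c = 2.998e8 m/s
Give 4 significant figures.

ω_P = √(c⁵/(ℏG))
  = √(3.440e86)
  = 1.855e43 rad/s

1.855e43 rad/s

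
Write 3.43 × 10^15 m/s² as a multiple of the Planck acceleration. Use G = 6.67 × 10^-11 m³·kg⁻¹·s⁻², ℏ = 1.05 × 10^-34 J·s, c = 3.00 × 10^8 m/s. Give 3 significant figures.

Planck acceleration: a_P = √(c⁷/(ℏG)) = 5.59 × 10^51 m/s².
3.43 × 10^15 / 5.59 × 10^51 = 6.14 × 10^-37

6.14 × 10^-37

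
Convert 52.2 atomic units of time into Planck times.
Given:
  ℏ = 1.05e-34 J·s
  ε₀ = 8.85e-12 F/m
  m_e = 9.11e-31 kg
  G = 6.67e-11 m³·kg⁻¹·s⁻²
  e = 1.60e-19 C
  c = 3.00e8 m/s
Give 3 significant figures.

2.33e28

atomic unit of time: τ_au = (4πε₀)²ℏ³/(m_e e⁴) = 2.40e-17 s
Planck time: t_P = √(ℏG/c⁵) = 5.37e-44 s
52.2 × 2.40e-17 / 5.37e-44 = 2.33e28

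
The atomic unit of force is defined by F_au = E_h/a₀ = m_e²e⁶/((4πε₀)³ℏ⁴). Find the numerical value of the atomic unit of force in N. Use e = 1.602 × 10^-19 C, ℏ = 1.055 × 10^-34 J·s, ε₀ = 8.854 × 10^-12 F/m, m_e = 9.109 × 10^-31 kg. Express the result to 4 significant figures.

8.220 × 10^-8 N

F_au = E_h/a₀ = m_e²e⁶/((4πε₀)³ℏ⁴)
E_h = 4.354 × 10^-18 J
a₀ = 5.297 × 10^-11 m
E_h/a₀ = 8.220 × 10^-8 N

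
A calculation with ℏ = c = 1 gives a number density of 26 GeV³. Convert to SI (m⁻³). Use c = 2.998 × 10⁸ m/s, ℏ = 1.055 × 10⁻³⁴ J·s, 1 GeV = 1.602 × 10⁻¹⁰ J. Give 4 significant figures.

3.378 × 10⁴⁸ m⁻³

Number density is [L]⁻³ = [E]³/(ℏc)³.
1 GeV³ → 1/(ℏc)³ × (1 GeV in J)³ = 1.299 × 10⁴⁷ m⁻³.
Result: 26 × 1.299 × 10⁴⁷ = 3.378 × 10⁴⁸ m⁻³.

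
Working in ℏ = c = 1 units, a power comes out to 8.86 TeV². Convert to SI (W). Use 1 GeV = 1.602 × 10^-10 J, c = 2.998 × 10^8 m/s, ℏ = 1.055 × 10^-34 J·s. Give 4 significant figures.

2.155 × 10^21 W

Power is [E]/[T] = [E]²/ℏ.
1 GeV² → 1/ℏ × (1 GeV in J)² = 2.433 × 10^14 W.
Convert the energy scale: 8.86 TeV² = 8.86 × 10^6 GeV².
Result: 8.86 × 10^6 × 2.433 × 10^14 = 2.155 × 10^21 W.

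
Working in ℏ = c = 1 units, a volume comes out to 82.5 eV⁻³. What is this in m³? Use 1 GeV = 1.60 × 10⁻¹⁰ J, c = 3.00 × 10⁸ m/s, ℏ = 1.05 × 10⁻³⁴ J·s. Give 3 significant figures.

Volume is [L]³ = [E]⁻³·(ℏc)³.
1 GeV⁻³ → (ℏc)³ × (1 GeV in J)⁻³ = 7.63 × 10⁻⁴⁸ m³.
Convert the energy scale: 82.5 eV⁻³ = 8.25 × 10²⁸ GeV⁻³.
Result: 8.25 × 10²⁸ × 7.63 × 10⁻⁴⁸ = 6.30 × 10⁻¹⁹ m³.

6.30 × 10⁻¹⁹ m³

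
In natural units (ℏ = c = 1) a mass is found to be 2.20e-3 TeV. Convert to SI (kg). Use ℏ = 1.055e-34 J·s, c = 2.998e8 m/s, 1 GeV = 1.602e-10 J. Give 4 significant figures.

3.921e-27 kg

Mass is [E]/c²; divide by c².
1 GeV → 1/c² × (1 GeV in J) = 1.782e-27 kg.
Convert the energy scale: 2.20e-3 TeV = 2.20 GeV.
Result: 2.20 × 1.782e-27 = 3.921e-27 kg.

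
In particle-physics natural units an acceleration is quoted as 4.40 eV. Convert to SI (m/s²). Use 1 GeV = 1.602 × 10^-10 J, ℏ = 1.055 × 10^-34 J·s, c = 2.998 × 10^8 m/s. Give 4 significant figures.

2.003 × 10^24 m/s²

Acceleration is [L]/[T]² = c·[E]/ℏ.
1 GeV → c/ℏ × (1 GeV in J) = 4.552 × 10^32 m/s².
Convert the energy scale: 4.40 eV = 4.40 × 10^-9 GeV.
Result: 4.40 × 10^-9 × 4.552 × 10^32 = 2.003 × 10^24 m/s².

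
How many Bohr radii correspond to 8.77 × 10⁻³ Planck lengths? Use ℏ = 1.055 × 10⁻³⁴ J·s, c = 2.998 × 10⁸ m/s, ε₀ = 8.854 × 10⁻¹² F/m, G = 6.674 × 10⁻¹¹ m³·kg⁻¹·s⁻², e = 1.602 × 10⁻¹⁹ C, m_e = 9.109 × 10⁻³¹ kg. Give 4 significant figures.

2.676 × 10⁻²⁷

Planck length: ℓ_P = √(ℏG/c³) = 1.616 × 10⁻³⁵ m
Bohr radius: a₀ = 4πε₀ℏ²/(m_e e²) = 5.297 × 10⁻¹¹ m
8.77 × 10⁻³ × 1.616 × 10⁻³⁵ / 5.297 × 10⁻¹¹ = 2.676 × 10⁻²⁷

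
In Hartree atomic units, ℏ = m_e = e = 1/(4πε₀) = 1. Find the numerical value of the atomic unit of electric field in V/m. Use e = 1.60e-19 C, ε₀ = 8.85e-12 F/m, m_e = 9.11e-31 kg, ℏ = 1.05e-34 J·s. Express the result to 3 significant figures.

Dimensional analysis gives E_au = E_h/(e a₀) = m_e²e⁵/((4πε₀)³ℏ⁴).
E_h = 4.38e-18 J
a₀ = 5.26e-11 m
E_h/(e·a₀) = 5.20e11 V/m

5.20e11 V/m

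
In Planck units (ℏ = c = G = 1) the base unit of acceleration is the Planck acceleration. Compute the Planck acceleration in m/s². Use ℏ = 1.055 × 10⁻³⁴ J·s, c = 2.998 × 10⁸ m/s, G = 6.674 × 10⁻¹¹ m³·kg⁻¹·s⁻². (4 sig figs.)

5.560 × 10⁵¹ m/s²

a_P = √(c⁷/(ℏG))
  = √(3.092 × 10¹⁰³)
  = 5.560 × 10⁵¹ m/s²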